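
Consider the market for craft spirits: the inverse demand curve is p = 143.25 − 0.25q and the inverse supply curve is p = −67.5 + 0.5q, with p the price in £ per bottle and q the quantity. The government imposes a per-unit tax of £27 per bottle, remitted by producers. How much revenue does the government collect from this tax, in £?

Rewrite in direct form: qd = 573 − 4p and qs = 2p + 135.
Before the tax: set 573 − 4p = 2p + 135 → p* = £73, q* = 281.
With the tax collected from producers, supply shifts: qs = 2(p − 27) + 135.
Solving gives q = 245 with consumers paying £82 and producers receiving £55 (the £27 wedge).
Revenue = t · Q = 27 · 245 = £6615.

Tax revenue = £6615.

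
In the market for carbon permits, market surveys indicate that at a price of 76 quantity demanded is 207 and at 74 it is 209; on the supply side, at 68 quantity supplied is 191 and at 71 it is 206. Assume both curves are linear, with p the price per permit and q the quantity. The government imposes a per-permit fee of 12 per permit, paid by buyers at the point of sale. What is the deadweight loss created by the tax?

Deadweight loss = 60.

Demand slope: (209 − 207)/(74 − 76) = -1, so qd = 283 − p.
Supply slope: (206 − 191)/(71 − 68) = 5, so qs = 5p − 149.
Without the tax, 283 − p = 5p − 149 gives 6p = 432, so p* = 72 and q* = 211.
With the tax collected from buyers, demand (in seller-price terms) shifts: qd = 283 − (p + 12).
Solving gives q = 201 with buyers paying 82 and sellers receiving 70 (the 12 wedge).
Quantity falls by |ΔQ| = |211 − 201| = 10.
DWL = ½ · t · |ΔQ| = ½ · 12 · 10 = 60.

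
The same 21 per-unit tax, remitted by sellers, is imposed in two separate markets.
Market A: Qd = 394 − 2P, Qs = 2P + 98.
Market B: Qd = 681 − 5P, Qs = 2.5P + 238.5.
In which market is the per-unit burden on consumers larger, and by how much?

Market A: pre-tax P* = 74, Q* = 246; post-tax Q = 225; per-unit burden on consumers = 10.5.
Market B: pre-tax P* = 59, Q* = 386; post-tax Q = 351; per-unit burden on consumers = 7.
Difference: 10.5 vs 7 → market A is larger by 3.5.

Market A, by 3.5.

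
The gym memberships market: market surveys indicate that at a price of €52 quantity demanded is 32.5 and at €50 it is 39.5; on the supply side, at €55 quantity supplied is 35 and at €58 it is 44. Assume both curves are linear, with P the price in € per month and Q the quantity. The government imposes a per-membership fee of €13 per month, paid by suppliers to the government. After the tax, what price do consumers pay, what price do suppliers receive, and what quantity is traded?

Demand slope: (39.5 − 32.5)/(50 − 52) = -3.5, so Qd = 214.5 − 3.5P.
Supply slope: (44 − 35)/(58 − 55) = 3, so Qs = 3P − 130.
Before the tax: set 214.5 − 3.5P = 3P − 130 → P* = €53, Q* = 29.
With the tax collected from suppliers, supply shifts: Qs = 3(P − 13) − 130.
New equilibrium: consumers pay €59, suppliers receive €46, Q = 8. (Wedge: Pb − Ps = 13.)
The less price-elastic side of the market bears the larger share of a per-unit tax.

Consumers pay €59; suppliers receive €46; quantity = 8.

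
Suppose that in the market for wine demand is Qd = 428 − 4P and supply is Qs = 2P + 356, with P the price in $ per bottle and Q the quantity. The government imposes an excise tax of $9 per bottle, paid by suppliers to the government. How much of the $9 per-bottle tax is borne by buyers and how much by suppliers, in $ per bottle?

Buyers bear $3 per bottle; suppliers bear $6 per bottle.

Before the tax: set 428 − 4P = 2P + 356 → P* = $12, Q* = 380.
With the tax collected from suppliers, supply shifts: Qs = 2(P − 9) + 356.
Solving gives Q = 368 with buyers paying $15 and suppliers receiving $6 (the $9 wedge).
Burden on buyers: $3; on suppliers: $6. (They sum to $9.)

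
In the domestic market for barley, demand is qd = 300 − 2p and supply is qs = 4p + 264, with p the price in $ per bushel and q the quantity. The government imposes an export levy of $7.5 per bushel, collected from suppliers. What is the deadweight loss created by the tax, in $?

Without the tax, 300 − 2p = 4p + 264 gives 6p = 36, so p* = $6 and q* = 288.
With the tax collected from suppliers, supply shifts: qs = 4(p − 7.5) + 264.
New equilibrium: consumers pay $11, suppliers receive $3.5, q = 278. (Wedge: pb − ps = 7.5.)
Quantity falls by |ΔQ| = |288 − 278| = 10.
DWL = ½ · t · |ΔQ| = ½ · 7.5 · 10 = $37.5.

Deadweight loss = $37.5.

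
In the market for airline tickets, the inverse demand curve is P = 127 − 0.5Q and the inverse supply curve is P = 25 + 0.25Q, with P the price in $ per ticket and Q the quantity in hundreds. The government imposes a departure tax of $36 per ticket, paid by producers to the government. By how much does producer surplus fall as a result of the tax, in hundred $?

Producer surplus falls by $1344 hundred.

Rewrite in direct form: Qd = 254 − 2P and Qs = 4P − 100.
Before the tax: set 254 − 2P = 4P − 100 → P* = $59, Q* = 136.
With the tax collected from producers, supply shifts: Qs = 4(P − 36) − 100.
Solving gives Q = 88 with consumers paying $83 and producers receiving $47 (the $36 wedge).
ΔPS is the trapezoid between Q = 88 and Q = 136 of height $12: ½ · (136 + 88) · 12 = $1344.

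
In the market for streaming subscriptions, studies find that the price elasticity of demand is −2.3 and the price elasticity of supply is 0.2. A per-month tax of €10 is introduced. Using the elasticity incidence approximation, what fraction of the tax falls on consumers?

Consumers' share ≈ 0.08.

Incidence ratio: consumers' share ≈ εs / (εs + |εd|) = 0.2 / (0.2 + 2.3) = 0.08.
Supply is the less elastic side, so consumers bear the smaller share.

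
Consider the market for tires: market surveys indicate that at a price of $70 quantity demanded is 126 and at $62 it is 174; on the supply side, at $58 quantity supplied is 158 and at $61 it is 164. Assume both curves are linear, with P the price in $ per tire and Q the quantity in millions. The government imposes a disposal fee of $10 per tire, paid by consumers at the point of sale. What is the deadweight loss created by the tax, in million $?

Deadweight loss = $75 million.

Demand slope: (174 − 126)/(62 − 70) = -6, so Qd = 546 − 6P.
Supply slope: (164 − 158)/(61 − 58) = 2, so Qs = 2P + 42.
Without the tax, 546 − 6P = 2P + 42 gives 8P = 504, so P* = $63 and Q* = 168.
With the tax collected from consumers, demand (in seller-price terms) shifts: Qd = 546 − 6(P + 10).
Solving gives Q = 153 with consumers paying $65.5 and producers receiving $55.5 (the $10 wedge).
Quantity falls by |ΔQ| = |168 − 153| = 15.
DWL = ½ · t · |ΔQ| = ½ · 10 · 15 = $75.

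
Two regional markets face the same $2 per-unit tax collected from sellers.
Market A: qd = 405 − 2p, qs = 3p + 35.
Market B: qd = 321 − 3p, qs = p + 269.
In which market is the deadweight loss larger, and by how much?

Market A: pre-tax p* = $74, q* = 257; post-tax q = 254.6; deadweight loss = $2.4.
Market B: pre-tax p* = $13, q* = 282; post-tax q = 280.5; deadweight loss = $1.5.
Difference: $2.4 vs $1.5 → market A is larger by $0.9.

Market A, by $0.9.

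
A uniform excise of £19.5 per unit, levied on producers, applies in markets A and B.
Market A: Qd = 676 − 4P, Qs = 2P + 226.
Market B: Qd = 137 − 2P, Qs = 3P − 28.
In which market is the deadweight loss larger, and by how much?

Market A, by £25.35.

Market A: pre-tax P* = £75, Q* = 376; post-tax Q = 350; deadweight loss = £253.5.
Market B: pre-tax P* = £33, Q* = 71; post-tax Q = 47.6; deadweight loss = £228.15.
Difference: £253.5 vs £228.15 → market A is larger by £25.35.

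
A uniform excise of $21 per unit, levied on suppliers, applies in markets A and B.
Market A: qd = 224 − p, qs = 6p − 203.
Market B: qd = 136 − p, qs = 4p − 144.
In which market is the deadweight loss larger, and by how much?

Market A: pre-tax p* = $61, q* = 163; post-tax q = 145; deadweight loss = $189.
Market B: pre-tax p* = $56, q* = 80; post-tax q = 63.2; deadweight loss = $176.4.
Difference: $189 vs $176.4 → market A is larger by $12.6.

Market A, by $12.6.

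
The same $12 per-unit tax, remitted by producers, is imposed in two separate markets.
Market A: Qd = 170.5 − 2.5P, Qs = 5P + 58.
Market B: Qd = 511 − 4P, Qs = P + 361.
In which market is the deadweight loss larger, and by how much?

Market A, by $62.4.

Market A: pre-tax P* = $15, Q* = 133; post-tax Q = 113; deadweight loss = $120.
Market B: pre-tax P* = $30, Q* = 391; post-tax Q = 381.4; deadweight loss = $57.6.
Difference: $120 vs $57.6 → market A is larger by $62.4.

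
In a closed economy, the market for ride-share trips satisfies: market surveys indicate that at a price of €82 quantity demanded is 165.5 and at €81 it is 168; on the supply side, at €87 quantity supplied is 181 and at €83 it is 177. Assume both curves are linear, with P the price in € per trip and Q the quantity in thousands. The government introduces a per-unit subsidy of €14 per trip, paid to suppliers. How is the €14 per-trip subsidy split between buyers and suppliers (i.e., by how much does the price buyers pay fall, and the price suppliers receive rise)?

Buyers gain €4 per trip; suppliers gain €10 per trip.

Demand slope: (168 − 165.5)/(81 − 82) = -2.5, so Qd = 370.5 − 2.5P.
Supply slope: (177 − 181)/(83 − 87) = 1, so Qs = P + 94.
Without the subsidy, 370.5 − 2.5P = P + 94 gives 3.5P = 276.5, so P* = €79 and Q* = 173.
With a per-unit subsidy paid to suppliers, each receives P + 14 per unit sold, so supply becomes Qs = (P + 14) + 94.
Solving gives Q = 183 with buyers paying €75 and suppliers receiving €89 (the €14 wedge).
Gain to buyers: €4; to suppliers: €10. (They sum to €14.)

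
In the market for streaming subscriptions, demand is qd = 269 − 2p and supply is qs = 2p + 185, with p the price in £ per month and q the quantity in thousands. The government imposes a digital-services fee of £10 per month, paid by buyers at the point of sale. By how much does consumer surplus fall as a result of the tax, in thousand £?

Without the tax, 269 − 2p = 2p + 185 gives 4p = 84, so p* = £21 and q* = 227.
With the tax collected from buyers, demand (in seller-price terms) shifts: qd = 269 − 2(p + 10).
New equilibrium: buyers pay £26, suppliers receive £16, q = 217. (Wedge: pb − ps = 10.)
ΔCS is the trapezoid between Q = 217 and Q = 227 of height £5: ½ · (227 + 217) · 5 = £1110.

Consumer surplus falls by £1110 thousand.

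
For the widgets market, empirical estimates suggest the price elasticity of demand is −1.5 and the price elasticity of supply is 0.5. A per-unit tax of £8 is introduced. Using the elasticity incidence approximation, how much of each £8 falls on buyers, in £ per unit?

Incidence ratio: buyers' share ≈ εs / (εs + |εd|) = 0.5 / (0.5 + 1.5) = 0.25.
So buyers bear ≈ 0.25 × £8 = £2; sellers bear £6.

Buyers bear ≈ £2 per unit.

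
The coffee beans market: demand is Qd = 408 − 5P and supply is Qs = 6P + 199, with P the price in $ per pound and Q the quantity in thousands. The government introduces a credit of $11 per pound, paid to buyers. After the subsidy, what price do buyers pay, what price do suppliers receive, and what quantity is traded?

Before the subsidy: set 408 − 5P = 6P + 199 → P* = $19, Q* = 313.
With a per-unit subsidy paid to buyers, each effectively pays P − 11, so demand becomes Qd = 408 − 5(P − 11).
New equilibrium: buyers pay $13, suppliers receive $24, Q = 343. (Wedge: Pb − Ps = −11.)

Buyers pay $13; suppliers receive $24; quantity = 343.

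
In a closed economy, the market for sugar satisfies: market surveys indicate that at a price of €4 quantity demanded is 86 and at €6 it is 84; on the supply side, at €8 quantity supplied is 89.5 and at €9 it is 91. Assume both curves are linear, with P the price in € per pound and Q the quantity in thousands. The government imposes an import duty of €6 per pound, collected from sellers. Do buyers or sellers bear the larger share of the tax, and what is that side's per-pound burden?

Buyers bear the larger share: €3.6 per pound.

Demand slope: (84 − 86)/(6 − 4) = -1, so Qd = 90 − P.
Supply slope: (91 − 89.5)/(9 − 8) = 1.5, so Qs = 1.5P + 77.5.
Before the tax: set 90 − P = 1.5P + 77.5 → P* = €5, Q* = 85.
With the tax collected from sellers, supply shifts: Qs = 1.5(P − 6) + 77.5.
New equilibrium: buyers pay €8.6, sellers receive €2.6, Q = 81.4. (Wedge: Pb − Ps = 6.)
Per-pound burden: buyers €3.6, sellers €2.4.
Buyers take the larger share because demand is less price-elastic here (demand slope 1 vs supply slope 1.5).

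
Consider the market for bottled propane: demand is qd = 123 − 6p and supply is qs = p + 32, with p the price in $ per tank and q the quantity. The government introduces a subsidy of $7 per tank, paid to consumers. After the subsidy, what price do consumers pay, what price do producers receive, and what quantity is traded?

Without the subsidy, 123 − 6p = p + 32 gives 7p = 91, so p* = $13 and q* = 45.
With a per-unit subsidy paid to consumers, each effectively pays p − 7, so demand becomes qd = 123 − 6(p − 7).
Solving gives q = 51 with consumers paying $12 and producers receiving $19 (the $7 wedge).

Consumers pay $12; producers receive $19; quantity = 51.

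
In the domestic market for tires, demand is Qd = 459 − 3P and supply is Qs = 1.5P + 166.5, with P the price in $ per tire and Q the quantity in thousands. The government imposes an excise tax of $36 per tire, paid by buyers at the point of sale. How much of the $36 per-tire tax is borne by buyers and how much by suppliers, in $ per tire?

Without the tax, 459 − 3P = 1.5P + 166.5 gives 4.5P = 292.5, so P* = $65 and Q* = 264.
With the tax collected from buyers, demand (in seller-price terms) shifts: Qd = 459 − 3(P + 36).
New equilibrium: buyers pay $77, suppliers receive $41, Q = 228. (Wedge: Pb − Ps = 36.)
Burden on buyers: $12; on suppliers: $24. (They sum to $36.)

Buyers bear $12 per tire; suppliers bear $24 per tire.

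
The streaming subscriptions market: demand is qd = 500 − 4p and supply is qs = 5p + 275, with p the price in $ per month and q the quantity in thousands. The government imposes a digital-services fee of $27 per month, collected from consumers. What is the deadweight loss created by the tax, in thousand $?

Before the tax: set 500 − 4p = 5p + 275 → p* = $25, q* = 400.
With the tax collected from consumers, demand (in seller-price terms) shifts: qd = 500 − 4(p + 27).
Solving gives q = 340 with consumers paying $40 and sellers receiving $13 (the $27 wedge).
Quantity falls by |ΔQ| = |400 − 340| = 60.
DWL = ½ · t · |ΔQ| = ½ · 27 · 60 = $810.

Deadweight loss = $810 thousand.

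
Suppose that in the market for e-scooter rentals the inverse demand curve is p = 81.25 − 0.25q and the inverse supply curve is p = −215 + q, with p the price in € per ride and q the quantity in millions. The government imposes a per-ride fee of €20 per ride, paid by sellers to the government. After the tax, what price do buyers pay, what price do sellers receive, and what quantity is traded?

Buyers pay €26; sellers receive €6; quantity = 221.

Inverting to q(p) form: qd = 325 − 4p; qs = p + 215.
Before the tax: set 325 − 4p = p + 215 → p* = €22, q* = 237.
With the tax collected from sellers, supply shifts: qs = (p − 20) + 215.
New equilibrium: buyers pay €26, sellers receive €6, q = 221. (Wedge: pb − ps = 20.)
The less price-elastic side of the market bears the larger share of a per-unit tax.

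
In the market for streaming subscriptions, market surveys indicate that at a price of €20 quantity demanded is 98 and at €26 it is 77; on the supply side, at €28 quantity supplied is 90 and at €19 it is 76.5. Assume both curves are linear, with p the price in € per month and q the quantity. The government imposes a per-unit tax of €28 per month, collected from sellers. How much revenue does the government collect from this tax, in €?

Tax revenue = €1528.8.

Demand slope: (77 − 98)/(26 − 20) = -3.5, so qd = 168 − 3.5p.
Supply slope: (76.5 − 90)/(19 − 28) = 1.5, so qs = 1.5p + 48.
Before the tax: set 168 − 3.5p = 1.5p + 48 → p* = €24, q* = 84.
With the tax collected from sellers, supply shifts: qs = 1.5(p − 28) + 48.
Solving gives q = 54.6 with consumers paying €32.4 and sellers receiving €4.4 (the €28 wedge).
Revenue = t · Q = 28 · 54.6 = €1528.8.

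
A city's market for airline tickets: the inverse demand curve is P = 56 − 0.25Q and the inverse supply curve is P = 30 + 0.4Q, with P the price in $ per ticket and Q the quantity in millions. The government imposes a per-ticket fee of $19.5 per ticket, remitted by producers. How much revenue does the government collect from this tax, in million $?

Rewrite in direct form: Qd = 224 − 4P and Qs = 2.5P − 75.
Without the tax, 224 − 4P = 2.5P − 75 gives 6.5P = 299, so P* = $46 and Q* = 40.
With the tax collected from producers, supply shifts: Qs = 2.5(P − 19.5) − 75.
New equilibrium: buyers pay $53.5, producers receive $34, Q = 10. (Wedge: Pb − Ps = 19.5.)
Revenue = t · Q = 19.5 · 10 = $195.

Tax revenue = $195 million.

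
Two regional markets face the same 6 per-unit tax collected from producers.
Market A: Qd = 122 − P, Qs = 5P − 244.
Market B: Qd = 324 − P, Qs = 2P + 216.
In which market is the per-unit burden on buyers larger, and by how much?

Market A, by 1.

Market A: pre-tax P* = 61, Q* = 61; post-tax Q = 56; per-unit burden on buyers = 5.
Market B: pre-tax P* = 36, Q* = 288; post-tax Q = 284; per-unit burden on buyers = 4.
Difference: 5 vs 4 → market A is larger by 1.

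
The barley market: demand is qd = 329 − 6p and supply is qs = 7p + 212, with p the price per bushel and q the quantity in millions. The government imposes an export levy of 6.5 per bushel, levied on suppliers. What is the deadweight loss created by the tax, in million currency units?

Without the tax, 329 − 6p = 7p + 212 gives 13p = 117, so p* = 9 and q* = 275.
With the tax collected from suppliers, supply shifts: qs = 7(p − 6.5) + 212.
Solving gives q = 254 with consumers paying 12.5 and suppliers receiving 6 (the 6.5 wedge).
Quantity falls by |ΔQ| = |275 − 254| = 21.
DWL = ½ · t · |ΔQ| = ½ · 6.5 · 21 = 68.25.

Deadweight loss = 68.25 million.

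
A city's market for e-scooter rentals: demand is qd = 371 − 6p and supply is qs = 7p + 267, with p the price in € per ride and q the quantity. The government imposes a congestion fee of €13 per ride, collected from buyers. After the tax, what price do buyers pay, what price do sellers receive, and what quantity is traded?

Without the tax, 371 − 6p = 7p + 267 gives 13p = 104, so p* = €8 and q* = 323.
With the tax collected from buyers, demand (in seller-price terms) shifts: qd = 371 − 6(p + 13).
Solving gives q = 281 with buyers paying €15 and sellers receiving €2 (the €13 wedge).

Buyers pay €15; sellers receive €2; quantity = 281.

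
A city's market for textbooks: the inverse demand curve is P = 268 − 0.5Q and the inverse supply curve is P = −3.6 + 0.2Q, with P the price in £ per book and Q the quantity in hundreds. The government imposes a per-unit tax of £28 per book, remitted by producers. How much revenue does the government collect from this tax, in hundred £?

Tax revenue = £9744 hundred.

Rewrite in direct form: Qd = 536 − 2P and Qs = 5P + 18.
Without the tax, 536 − 2P = 5P + 18 gives 7P = 518, so P* = £74 and Q* = 388.
With the tax collected from producers, supply shifts: Qs = 5(P − 28) + 18.
New equilibrium: consumers pay £94, producers receive £66, Q = 348. (Wedge: Pb − Ps = 28.)
Revenue = t · Q = 28 · 348 = £9744.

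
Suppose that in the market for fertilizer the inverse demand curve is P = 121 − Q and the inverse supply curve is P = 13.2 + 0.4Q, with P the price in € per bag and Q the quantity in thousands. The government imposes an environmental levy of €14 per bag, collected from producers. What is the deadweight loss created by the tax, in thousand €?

Inverting to Q(P) form: Qd = 121 − P; Qs = 2.5P − 33.
Before the tax: set 121 − P = 2.5P − 33 → P* = €44, Q* = 77.
With the tax collected from producers, supply shifts: Qs = 2.5(P − 14) − 33.
New equilibrium: consumers pay €54, producers receive €40, Q = 67. (Wedge: Pb − Ps = 14.)
Quantity falls by |ΔQ| = |77 − 67| = 10.
DWL = ½ · t · |ΔQ| = ½ · 14 · 10 = €70.

Deadweight loss = €70 thousand.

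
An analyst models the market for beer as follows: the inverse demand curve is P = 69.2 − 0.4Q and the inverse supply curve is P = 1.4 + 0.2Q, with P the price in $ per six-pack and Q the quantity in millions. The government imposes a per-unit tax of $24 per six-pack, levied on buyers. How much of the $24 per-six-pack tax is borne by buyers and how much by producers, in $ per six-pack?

Buyers bear $16 per six-pack; producers bear $8 per six-pack.

Rewrite in direct form: Qd = 173 − 2.5P and Qs = 5P − 7.
Before the tax: set 173 − 2.5P = 5P − 7 → P* = $24, Q* = 113.
With the tax collected from buyers, demand (in seller-price terms) shifts: Qd = 173 − 2.5(P + 24).
New equilibrium: buyers pay $40, producers receive $16, Q = 73. (Wedge: Pb − Ps = 24.)
Burden on buyers: $16; on producers: $8. (They sum to $24.)
The less price-elastic side of the market bears the larger share of a per-unit tax.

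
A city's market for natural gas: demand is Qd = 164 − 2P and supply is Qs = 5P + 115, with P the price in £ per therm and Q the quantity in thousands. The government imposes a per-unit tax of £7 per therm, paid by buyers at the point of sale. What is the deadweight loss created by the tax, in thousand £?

Deadweight loss = £35 thousand.

Before the tax: set 164 − 2P = 5P + 115 → P* = £7, Q* = 150.
With the tax collected from buyers, demand (in seller-price terms) shifts: Qd = 164 − 2(P + 7).
Solving gives Q = 140 with buyers paying £12 and suppliers receiving £5 (the £7 wedge).
Quantity falls by |ΔQ| = |150 − 140| = 10.
DWL = ½ · t · |ΔQ| = ½ · 7 · 10 = £35.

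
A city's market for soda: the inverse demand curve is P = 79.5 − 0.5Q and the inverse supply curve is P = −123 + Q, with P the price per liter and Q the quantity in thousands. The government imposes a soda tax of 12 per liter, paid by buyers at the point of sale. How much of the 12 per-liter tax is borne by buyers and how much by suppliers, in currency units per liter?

Inverting to Q(P) form: Qd = 159 − 2P; Qs = P + 123.
Without the tax, 159 − 2P = P + 123 gives 3P = 36, so P* = 12 and Q* = 135.
With the tax collected from buyers, demand (in seller-price terms) shifts: Qd = 159 − 2(P + 12).
New equilibrium: buyers pay 16, suppliers receive 4, Q = 127. (Wedge: Pb − Ps = 12.)
Burden on buyers: 4; on suppliers: 8. (They sum to 12.)
The less price-elastic side of the market bears the larger share of a per-unit tax.

Buyers bear 4 per liter; suppliers bear 8 per liter.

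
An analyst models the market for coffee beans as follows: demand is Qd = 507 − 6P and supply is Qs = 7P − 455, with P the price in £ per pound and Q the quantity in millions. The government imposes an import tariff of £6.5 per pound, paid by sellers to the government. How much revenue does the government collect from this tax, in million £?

Without the tax, 507 − 6P = 7P − 455 gives 13P = 962, so P* = £74 and Q* = 63.
With the tax collected from sellers, supply shifts: Qs = 7(P − 6.5) − 455.
Solving gives Q = 42 with buyers paying £77.5 and sellers receiving £71 (the £6.5 wedge).
Revenue = t · Q = 6.5 · 42 = £273.

Tax revenue = £273 million.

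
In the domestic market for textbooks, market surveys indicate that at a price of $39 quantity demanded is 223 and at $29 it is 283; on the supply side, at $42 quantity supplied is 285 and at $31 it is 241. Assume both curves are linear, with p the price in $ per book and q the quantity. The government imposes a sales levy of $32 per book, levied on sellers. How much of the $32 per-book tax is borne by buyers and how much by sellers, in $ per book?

Buyers bear $12.8 per book; sellers bear $19.2 per book.

Demand slope: (283 − 223)/(29 − 39) = -6, so qd = 457 − 6p.
Supply slope: (241 − 285)/(31 − 42) = 4, so qs = 4p + 117.
Without the tax, 457 − 6p = 4p + 117 gives 10p = 340, so p* = $34 and q* = 253.
With the tax collected from sellers, supply shifts: qs = 4(p − 32) + 117.
New equilibrium: buyers pay $46.8, sellers receive $14.8, q = 176.2. (Wedge: pb − ps = 32.)
Burden on buyers: $12.8; on sellers: $19.2. (They sum to $32.)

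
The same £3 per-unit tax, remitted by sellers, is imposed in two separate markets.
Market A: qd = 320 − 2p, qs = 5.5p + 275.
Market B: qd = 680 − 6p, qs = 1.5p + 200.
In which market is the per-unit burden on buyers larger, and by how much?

Market A, by £1.6.

Market A: pre-tax p* = £6, q* = 308; post-tax q = 303.6; per-unit burden on buyers = £2.2.
Market B: pre-tax p* = £64, q* = 296; post-tax q = 292.4; per-unit burden on buyers = £0.6.
Difference: £2.2 vs £0.6 → market A is larger by £1.6.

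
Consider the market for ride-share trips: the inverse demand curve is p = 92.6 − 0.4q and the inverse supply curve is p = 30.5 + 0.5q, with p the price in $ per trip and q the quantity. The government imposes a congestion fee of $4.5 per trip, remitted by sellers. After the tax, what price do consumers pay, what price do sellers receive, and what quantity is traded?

Consumers pay $67; sellers receive $62.5; quantity = 64.

Rewrite in direct form: qd = 231.5 − 2.5p and qs = 2p − 61.
Before the tax: set 231.5 − 2.5p = 2p − 61 → p* = $65, q* = 69.
With the tax collected from sellers, supply shifts: qs = 2(p − 4.5) − 61.
New equilibrium: consumers pay $67, sellers receive $62.5, q = 64. (Wedge: pb − ps = 4.5.)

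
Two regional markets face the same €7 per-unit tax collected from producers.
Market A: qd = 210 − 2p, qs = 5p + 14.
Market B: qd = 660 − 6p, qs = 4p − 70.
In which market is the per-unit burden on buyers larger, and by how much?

Market A, by €2.2.

Market A: pre-tax p* = €28, q* = 154; post-tax q = 144; per-unit burden on buyers = €5.
Market B: pre-tax p* = €73, q* = 222; post-tax q = 205.2; per-unit burden on buyers = €2.8.
Difference: €5 vs €2.8 → market A is larger by €2.2.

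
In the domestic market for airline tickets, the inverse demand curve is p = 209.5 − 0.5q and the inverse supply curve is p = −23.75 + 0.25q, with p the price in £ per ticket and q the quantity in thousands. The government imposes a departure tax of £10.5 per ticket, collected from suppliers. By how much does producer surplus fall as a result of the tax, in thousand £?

Inverting to q(p) form: qd = 419 − 2p; qs = 4p + 95.
Without the tax, 419 − 2p = 4p + 95 gives 6p = 324, so p* = £54 and q* = 311.
With the tax collected from suppliers, supply shifts: qs = 4(p − 10.5) + 95.
New equilibrium: buyers pay £61, suppliers receive £50.5, q = 297. (Wedge: pb − ps = 10.5.)
ΔPS is the trapezoid between Q = 297 and Q = 311 of height £3.5: ½ · (311 + 297) · 3.5 = £1064.

Producer surplus falls by £1064 thousand.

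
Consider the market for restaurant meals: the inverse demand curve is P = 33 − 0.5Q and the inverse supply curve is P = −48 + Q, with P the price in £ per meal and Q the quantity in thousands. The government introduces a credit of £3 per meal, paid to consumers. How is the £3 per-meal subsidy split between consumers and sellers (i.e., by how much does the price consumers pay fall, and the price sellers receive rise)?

Consumers gain £1 per meal; sellers gain £2 per meal.

Rewrite in direct form: Qd = 66 − 2P and Qs = P + 48.
Without the subsidy, 66 − 2P = P + 48 gives 3P = 18, so P* = £6 and Q* = 54.
With a per-unit subsidy paid to consumers, each effectively pays P − 3, so demand becomes Qd = 66 − 2(P − 3).
Solving gives Q = 56 with consumers paying £5 and sellers receiving £8 (the £3 wedge).
Gain to consumers: £1; to sellers: £2. (They sum to £3.)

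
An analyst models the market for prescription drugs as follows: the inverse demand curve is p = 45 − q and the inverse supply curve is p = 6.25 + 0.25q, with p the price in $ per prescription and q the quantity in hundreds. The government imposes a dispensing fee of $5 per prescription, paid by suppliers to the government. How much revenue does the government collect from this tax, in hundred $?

Tax revenue = $135 hundred.

Rewrite in direct form: qd = 45 − p and qs = 4p − 25.
Without the tax, 45 − p = 4p − 25 gives 5p = 70, so p* = $14 and q* = 31.
With the tax collected from suppliers, supply shifts: qs = 4(p − 5) − 25.
Solving gives q = 27 with consumers paying $18 and suppliers receiving $13 (the $5 wedge).
Revenue = t · Q = 5 · 27 = $135.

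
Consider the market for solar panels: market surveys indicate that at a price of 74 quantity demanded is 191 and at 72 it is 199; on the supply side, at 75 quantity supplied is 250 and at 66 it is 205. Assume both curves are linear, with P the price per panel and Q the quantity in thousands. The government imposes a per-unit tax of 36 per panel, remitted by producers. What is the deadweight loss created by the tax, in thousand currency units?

Deadweight loss = 1440 thousand.

Demand slope: (199 − 191)/(72 − 74) = -4, so Qd = 487 − 4P.
Supply slope: (205 − 250)/(66 − 75) = 5, so Qs = 5P − 125.
Without the tax, 487 − 4P = 5P − 125 gives 9P = 612, so P* = 68 and Q* = 215.
With the tax collected from producers, supply shifts: Qs = 5(P − 36) − 125.
New equilibrium: buyers pay 88, producers receive 52, Q = 135. (Wedge: Pb − Ps = 36.)
Quantity falls by |ΔQ| = |215 − 135| = 80.
DWL = ½ · t · |ΔQ| = ½ · 36 · 80 = 1440.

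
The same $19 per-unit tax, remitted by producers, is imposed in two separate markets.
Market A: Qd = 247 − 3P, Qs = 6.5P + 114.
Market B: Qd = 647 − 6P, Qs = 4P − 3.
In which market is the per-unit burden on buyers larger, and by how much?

Market A: pre-tax P* = $14, Q* = 205; post-tax Q = 166; per-unit burden on buyers = $13.
Market B: pre-tax P* = $65, Q* = 257; post-tax Q = 211.4; per-unit burden on buyers = $7.6.
Difference: $13 vs $7.6 → market A is larger by $5.4.

Market A, by $5.4.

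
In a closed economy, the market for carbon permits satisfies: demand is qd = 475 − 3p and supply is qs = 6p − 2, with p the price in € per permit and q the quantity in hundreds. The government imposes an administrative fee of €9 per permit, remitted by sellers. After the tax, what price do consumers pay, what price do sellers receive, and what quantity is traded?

Before the tax: set 475 − 3p = 6p − 2 → p* = €53, q* = 316.
With the tax collected from sellers, supply shifts: qs = 6(p − 9) − 2.
Solving gives q = 298 with consumers paying €59 and sellers receiving €50 (the €9 wedge).
The less price-elastic side of the market bears the larger share of a per-unit tax.

Consumers pay €59; sellers receive €50; quantity = 298.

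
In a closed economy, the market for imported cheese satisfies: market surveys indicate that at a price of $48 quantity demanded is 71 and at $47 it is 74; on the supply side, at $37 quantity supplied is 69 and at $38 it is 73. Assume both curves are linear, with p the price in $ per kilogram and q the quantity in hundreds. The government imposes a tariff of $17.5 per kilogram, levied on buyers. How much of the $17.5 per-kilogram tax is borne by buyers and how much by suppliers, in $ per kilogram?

Demand slope: (74 − 71)/(47 − 48) = -3, so qd = 215 − 3p.
Supply slope: (73 − 69)/(38 − 37) = 4, so qs = 4p − 79.
Without the tax, 215 − 3p = 4p − 79 gives 7p = 294, so p* = $42 and q* = 89.
With the tax collected from buyers, demand (in seller-price terms) shifts: qd = 215 − 3(p + 17.5).
Solving gives q = 59 with buyers paying $52 and suppliers receiving $34.5 (the $17.5 wedge).
Burden on buyers: $10; on suppliers: $7.5. (They sum to $17.5.)

Buyers bear $10 per kilogram; suppliers bear $7.5 per kilogram.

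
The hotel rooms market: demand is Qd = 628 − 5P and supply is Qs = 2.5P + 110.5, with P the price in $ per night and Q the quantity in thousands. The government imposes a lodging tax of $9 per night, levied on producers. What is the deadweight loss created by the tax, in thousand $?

Before the tax: set 628 − 5P = 2.5P + 110.5 → P* = $69, Q* = 283.
With the tax collected from producers, supply shifts: Qs = 2.5(P − 9) + 110.5.
New equilibrium: consumers pay $72, producers receive $63, Q = 268. (Wedge: Pb − Ps = 9.)
Quantity falls by |ΔQ| = |283 − 268| = 15.
DWL = ½ · t · |ΔQ| = ½ · 9 · 15 = $67.5.

Deadweight loss = $67.5 thousand.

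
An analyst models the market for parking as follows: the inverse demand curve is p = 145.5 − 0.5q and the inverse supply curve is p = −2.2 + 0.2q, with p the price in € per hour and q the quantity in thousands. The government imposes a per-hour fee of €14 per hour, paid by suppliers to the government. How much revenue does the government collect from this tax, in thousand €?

Tax revenue = €2674 thousand.

Rewrite in direct form: qd = 291 − 2p and qs = 5p + 11.
Without the tax, 291 − 2p = 5p + 11 gives 7p = 280, so p* = €40 and q* = 211.
With the tax collected from suppliers, supply shifts: qs = 5(p − 14) + 11.
New equilibrium: buyers pay €50, suppliers receive €36, q = 191. (Wedge: pb − ps = 14.)
Revenue = t · Q = 14 · 191 = €2674.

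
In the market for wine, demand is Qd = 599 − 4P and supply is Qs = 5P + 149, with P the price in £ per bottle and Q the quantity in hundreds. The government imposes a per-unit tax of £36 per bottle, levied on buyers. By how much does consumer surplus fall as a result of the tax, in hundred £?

Consumer surplus falls by £7180 hundred.

Without the tax, 599 − 4P = 5P + 149 gives 9P = 450, so P* = £50 and Q* = 399.
With the tax collected from buyers, demand (in seller-price terms) shifts: Qd = 599 − 4(P + 36).
New equilibrium: buyers pay £70, suppliers receive £34, Q = 319. (Wedge: Pb − Ps = 36.)
ΔCS is the trapezoid between Q = 319 and Q = 399 of height £20: ½ · (399 + 319) · 20 = £7180.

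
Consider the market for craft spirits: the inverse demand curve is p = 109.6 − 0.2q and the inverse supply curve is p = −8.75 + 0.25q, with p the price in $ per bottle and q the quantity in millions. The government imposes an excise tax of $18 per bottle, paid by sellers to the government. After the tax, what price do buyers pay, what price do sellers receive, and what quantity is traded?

Inverting to q(p) form: qd = 548 − 5p; qs = 4p + 35.
Before the tax: set 548 − 5p = 4p + 35 → p* = $57, q* = 263.
With the tax collected from sellers, supply shifts: qs = 4(p − 18) + 35.
New equilibrium: buyers pay $65, sellers receive $47, q = 223. (Wedge: pb − ps = 18.)
The less price-elastic side of the market bears the larger share of a per-unit tax.

Buyers pay $65; sellers receive $47; quantity = 223.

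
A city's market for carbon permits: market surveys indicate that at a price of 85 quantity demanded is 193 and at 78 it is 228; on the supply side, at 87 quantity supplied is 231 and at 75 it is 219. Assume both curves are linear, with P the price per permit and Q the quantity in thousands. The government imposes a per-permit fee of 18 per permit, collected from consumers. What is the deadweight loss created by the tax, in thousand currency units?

Demand slope: (228 − 193)/(78 − 85) = -5, so Qd = 618 − 5P.
Supply slope: (219 − 231)/(75 − 87) = 1, so Qs = P + 144.
Without the tax, 618 − 5P = P + 144 gives 6P = 474, so P* = 79 and Q* = 223.
With the tax collected from consumers, demand (in seller-price terms) shifts: Qd = 618 − 5(P + 18).
New equilibrium: consumers pay 82, sellers receive 64, Q = 208. (Wedge: Pb − Ps = 18.)
Quantity falls by |ΔQ| = |223 − 208| = 15.
DWL = ½ · t · |ΔQ| = ½ · 18 · 15 = 135.

Deadweight loss = 135 thousand.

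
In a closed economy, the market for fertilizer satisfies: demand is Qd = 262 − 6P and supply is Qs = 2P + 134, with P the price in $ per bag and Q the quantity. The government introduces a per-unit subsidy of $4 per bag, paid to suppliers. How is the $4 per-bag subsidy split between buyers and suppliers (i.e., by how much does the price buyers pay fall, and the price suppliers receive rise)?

Buyers gain $1 per bag; suppliers gain $3 per bag.

Before the subsidy: set 262 − 6P = 2P + 134 → P* = $16, Q* = 166.
With a per-unit subsidy paid to suppliers, each receives P + 4 per unit sold, so supply becomes Qs = 2(P + 4) + 134.
New equilibrium: buyers pay $15, suppliers receive $19, Q = 172. (Wedge: Pb − Ps = −4.)
Gain to buyers: $1; to suppliers: $3. (They sum to $4.)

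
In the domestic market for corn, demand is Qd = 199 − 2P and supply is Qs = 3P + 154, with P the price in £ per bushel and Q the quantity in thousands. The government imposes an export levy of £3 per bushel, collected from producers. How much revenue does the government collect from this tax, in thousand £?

Tax revenue = £532.2 thousand.

Without the tax, 199 − 2P = 3P + 154 gives 5P = 45, so P* = £9 and Q* = 181.
With the tax collected from producers, supply shifts: Qs = 3(P − 3) + 154.
New equilibrium: buyers pay £10.8, producers receive £7.8, Q = 177.4. (Wedge: Pb − Ps = 3.)
Revenue = t · Q = 3 · 177.4 = £532.2.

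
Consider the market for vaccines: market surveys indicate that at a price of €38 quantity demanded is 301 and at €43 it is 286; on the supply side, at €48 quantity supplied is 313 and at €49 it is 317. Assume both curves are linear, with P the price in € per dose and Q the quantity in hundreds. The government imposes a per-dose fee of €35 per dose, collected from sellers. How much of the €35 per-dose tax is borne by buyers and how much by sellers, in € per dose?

Demand slope: (286 − 301)/(43 − 38) = -3, so Qd = 415 − 3P.
Supply slope: (317 − 313)/(49 − 48) = 4, so Qs = 4P + 121.
Without the tax, 415 − 3P = 4P + 121 gives 7P = 294, so P* = €42 and Q* = 289.
With the tax collected from sellers, supply shifts: Qs = 4(P − 35) + 121.
Solving gives Q = 229 with buyers paying €62 and sellers receiving €27 (the €35 wedge).
Burden on buyers: €20; on sellers: €15. (They sum to €35.)
The less price-elastic side of the market bears the larger share of a per-unit tax.

Buyers bear €20 per dose; sellers bear €15 per dose.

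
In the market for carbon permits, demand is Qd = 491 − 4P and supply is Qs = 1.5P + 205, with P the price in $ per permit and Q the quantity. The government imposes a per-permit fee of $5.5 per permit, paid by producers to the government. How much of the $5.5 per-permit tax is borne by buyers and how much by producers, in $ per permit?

Without the tax, 491 − 4P = 1.5P + 205 gives 5.5P = 286, so P* = $52 and Q* = 283.
With the tax collected from producers, supply shifts: Qs = 1.5(P − 5.5) + 205.
Solving gives Q = 277 with buyers paying $53.5 and producers receiving $48 (the $5.5 wedge).
Burden on buyers: $1.5; on producers: $4. (They sum to $5.5.)
The less price-elastic side of the market bears the larger share of a per-unit tax.

Buyers bear $1.5 per permit; producers bear $4 per permit.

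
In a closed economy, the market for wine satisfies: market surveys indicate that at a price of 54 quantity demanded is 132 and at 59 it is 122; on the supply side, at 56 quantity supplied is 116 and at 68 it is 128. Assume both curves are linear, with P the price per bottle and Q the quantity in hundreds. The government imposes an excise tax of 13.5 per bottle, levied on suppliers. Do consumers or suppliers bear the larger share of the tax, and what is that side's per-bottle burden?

Suppliers bear the larger share: 9 per bottle.

Demand slope: (122 − 132)/(59 − 54) = -2, so Qd = 240 − 2P.
Supply slope: (128 − 116)/(68 − 56) = 1, so Qs = P + 60.
Without the tax, 240 − 2P = P + 60 gives 3P = 180, so P* = 60 and Q* = 120.
With the tax collected from suppliers, supply shifts: Qs = (P − 13.5) + 60.
Solving gives Q = 111 with consumers paying 64.5 and suppliers receiving 51 (the 13.5 wedge).
Per-bottle burden: consumers 4.5, suppliers 9.
Suppliers take the larger share because supply is less price-elastic here (demand slope 2 vs supply slope 1).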